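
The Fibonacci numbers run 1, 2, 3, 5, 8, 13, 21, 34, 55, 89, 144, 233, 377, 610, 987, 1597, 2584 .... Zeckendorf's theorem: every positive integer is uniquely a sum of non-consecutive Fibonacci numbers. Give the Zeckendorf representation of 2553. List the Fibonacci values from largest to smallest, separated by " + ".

subtract 1597 from 2553: 956 remains
subtract 610 from 956: 346 remains
subtract 233 from 346: 113 remains
subtract 89 from 113: 24 remains
subtract 21 from 24: 3 remains
subtract 3 from 3: 0 remains
So 2553 = 1597 + 610 + 233 + 89 + 21 + 3, with no two terms consecutive in the sequence.

1597 + 610 + 233 + 89 + 21 + 3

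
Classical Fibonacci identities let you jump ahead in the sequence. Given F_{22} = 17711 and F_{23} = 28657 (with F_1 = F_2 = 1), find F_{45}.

By F_{2k+1} = F_k² + F_{k+1}²: F_{45} = 17711² + 28657² = 313679521 + 821223649 = 1134903170.

1134903170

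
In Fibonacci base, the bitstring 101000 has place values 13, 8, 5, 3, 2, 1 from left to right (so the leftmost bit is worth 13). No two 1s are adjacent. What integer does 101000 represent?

18

Summing the place values of the 1 bits: 13 + 5 = 18.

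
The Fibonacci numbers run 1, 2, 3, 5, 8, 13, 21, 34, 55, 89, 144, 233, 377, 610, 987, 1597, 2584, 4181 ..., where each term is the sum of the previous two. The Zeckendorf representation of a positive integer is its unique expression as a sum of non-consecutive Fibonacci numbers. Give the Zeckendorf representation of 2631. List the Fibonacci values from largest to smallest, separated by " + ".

Greedy algorithm:
2584 ≤ 2631 < 4181, so take 2584; remainder 47
34 ≤ 47 < 55, so take 34; remainder 13
13 ≤ 13 < 21, so take 13; remainder 0
So 2631 = 2584 + 34 + 13, with no two terms consecutive in the sequence.

2584 + 34 + 13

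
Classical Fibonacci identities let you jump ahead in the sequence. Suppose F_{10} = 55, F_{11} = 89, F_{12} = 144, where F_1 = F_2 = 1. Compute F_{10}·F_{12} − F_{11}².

55·144 − 89² = 7920 − 7921 = -1. (Cassini's identity: F_{k−1}F_{k+1} − F_k² = (−1)^k.)

-1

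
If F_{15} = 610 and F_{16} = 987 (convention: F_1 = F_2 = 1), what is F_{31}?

1346269

By F_{2k+1} = F_k² + F_{k+1}²: F_{31} = 610² + 987² = 372100 + 974169 = 1346269.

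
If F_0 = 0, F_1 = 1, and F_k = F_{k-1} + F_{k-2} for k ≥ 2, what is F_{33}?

3524578

Iterating the recurrence up to F_{29} = 514229 and F_{28} = 317811:
F_{30} = F_{29} + F_{28} = 514229 + 317811 = 832040
F_{31} = F_{30} + F_{29} = 832040 + 514229 = 1346269
F_{32} = F_{31} + F_{30} = 1346269 + 832040 = 2178309
F_{33} = F_{32} + F_{31} = 2178309 + 1346269 = 3524578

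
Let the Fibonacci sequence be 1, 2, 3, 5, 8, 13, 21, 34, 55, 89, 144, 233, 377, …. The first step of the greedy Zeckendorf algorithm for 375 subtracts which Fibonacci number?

233

233 ≤ 375 < 377, so the largest Fibonacci number not exceeding 375 is 233.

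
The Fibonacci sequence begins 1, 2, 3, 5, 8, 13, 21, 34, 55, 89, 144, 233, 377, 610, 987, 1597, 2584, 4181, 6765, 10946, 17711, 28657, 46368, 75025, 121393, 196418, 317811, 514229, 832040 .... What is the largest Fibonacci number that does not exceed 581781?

514229 ≤ 581781 < 832040, so the largest Fibonacci number not exceeding 581781 is 514229.

514229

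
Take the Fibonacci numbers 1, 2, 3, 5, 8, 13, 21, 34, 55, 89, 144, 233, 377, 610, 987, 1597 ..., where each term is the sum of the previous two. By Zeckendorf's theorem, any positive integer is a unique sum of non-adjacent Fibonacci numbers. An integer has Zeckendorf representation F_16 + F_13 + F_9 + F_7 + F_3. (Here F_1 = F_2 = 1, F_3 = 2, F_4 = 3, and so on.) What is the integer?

F_16 + F_13 + F_9 + F_7 + F_3 = 987 + 233 + 34 + 13 + 2 = 1269.

1269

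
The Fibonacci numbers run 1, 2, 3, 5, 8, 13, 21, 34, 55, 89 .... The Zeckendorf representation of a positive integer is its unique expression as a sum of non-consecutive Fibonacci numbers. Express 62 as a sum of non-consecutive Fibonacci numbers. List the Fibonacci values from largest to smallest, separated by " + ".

55 + 5 + 2

largest Fibonacci ≤ 62 is 55; 62 − 55 = 7
largest Fibonacci ≤ 7 is 5; 7 − 5 = 2
largest Fibonacci ≤ 2 is 2; 2 − 2 = 0
So 62 = 55 + 5 + 2, with no two terms consecutive in the sequence.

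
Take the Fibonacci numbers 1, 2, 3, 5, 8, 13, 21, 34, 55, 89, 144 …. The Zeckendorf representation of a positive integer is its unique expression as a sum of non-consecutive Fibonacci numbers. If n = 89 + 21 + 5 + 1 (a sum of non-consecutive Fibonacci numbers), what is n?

89 + 21 + 5 + 1 = 116.

116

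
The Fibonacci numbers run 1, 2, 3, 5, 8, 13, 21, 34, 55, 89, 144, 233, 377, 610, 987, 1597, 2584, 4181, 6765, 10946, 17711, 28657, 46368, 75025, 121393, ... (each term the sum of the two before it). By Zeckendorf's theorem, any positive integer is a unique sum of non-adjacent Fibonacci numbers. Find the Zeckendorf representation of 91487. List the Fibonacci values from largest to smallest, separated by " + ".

largest Fibonacci ≤ 91487 is 75025; 91487 − 75025 = 16462
largest Fibonacci ≤ 16462 is 10946; 16462 − 10946 = 5516
largest Fibonacci ≤ 5516 is 4181; 5516 − 4181 = 1335
largest Fibonacci ≤ 1335 is 987; 1335 − 987 = 348
largest Fibonacci ≤ 348 is 233; 348 − 233 = 115
largest Fibonacci ≤ 115 is 89; 115 − 89 = 26
largest Fibonacci ≤ 26 is 21; 26 − 21 = 5
largest Fibonacci ≤ 5 is 5; 5 − 5 = 0
So 91487 = 75025 + 10946 + 4181 + 987 + 233 + 89 + 21 + 5, with no two terms consecutive in the sequence.

75025 + 10946 + 4181 + 987 + 233 + 89 + 21 + 5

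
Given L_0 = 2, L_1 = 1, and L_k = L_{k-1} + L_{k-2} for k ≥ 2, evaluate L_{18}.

5778

Iterating the recurrence up to L_{13} = 521 and L_{12} = 322:
L_{14} = L_{13} + L_{12} = 521 + 322 = 843
L_{15} = L_{14} + L_{13} = 843 + 521 = 1364
L_{16} = L_{15} + L_{14} = 1364 + 843 = 2207
L_{17} = L_{16} + L_{15} = 2207 + 1364 = 3571
L_{18} = L_{17} + L_{16} = 3571 + 2207 = 5778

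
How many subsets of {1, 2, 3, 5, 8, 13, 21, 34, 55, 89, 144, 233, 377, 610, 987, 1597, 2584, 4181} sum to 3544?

16

Starting from the Zeckendorf form and repeatedly splitting a term F_k into F_{k−1} + F_{k−2} (when neither is already used) reaches every representation.
3544 = 2584+610+233+89+21+5+2 = 2584+610+233+89+13+8+5+2 = 2584+610+233+55+34+21+5+2 = 1597+987+610+233+89+21+5+2 = 2584+610+233+55+34+13+8+5+2 = … (11 more), for 16 in all.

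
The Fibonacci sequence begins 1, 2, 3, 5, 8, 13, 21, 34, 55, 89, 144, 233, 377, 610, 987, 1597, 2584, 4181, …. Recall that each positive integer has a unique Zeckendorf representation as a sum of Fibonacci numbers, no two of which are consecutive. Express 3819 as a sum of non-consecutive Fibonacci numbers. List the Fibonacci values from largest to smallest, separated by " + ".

2584 + 987 + 233 + 13 + 2

subtract 2584 from 3819: 1235 remains
subtract 987 from 1235: 248 remains
subtract 233 from 248: 15 remains
subtract 13 from 15: 2 remains
subtract 2 from 2: 0 remains
So 3819 = 2584 + 987 + 233 + 13 + 2, with no two terms consecutive in the sequence.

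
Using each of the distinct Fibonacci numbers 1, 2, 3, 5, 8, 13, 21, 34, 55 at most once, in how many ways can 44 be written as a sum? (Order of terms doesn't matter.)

Each representation comes from the Zeckendorf form by replacing some F_k with F_{k−1} + F_{k−2} where possible.
44 = 34+8+2 = 34+5+3+2 = 21+13+8+2 = 21+13+5+3+2 — 4 representations.

4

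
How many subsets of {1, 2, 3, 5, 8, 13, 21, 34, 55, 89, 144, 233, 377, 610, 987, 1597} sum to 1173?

30

Starting from the Zeckendorf form and repeatedly splitting a term F_k into F_{k−1} + F_{k−2} (when neither is already used) reaches every representation.
1173 = 987+144+34+8 = 987+144+34+5+3 = 987+144+21+13+8 = 987+89+55+34+8 = … (26 more), for 30 in all.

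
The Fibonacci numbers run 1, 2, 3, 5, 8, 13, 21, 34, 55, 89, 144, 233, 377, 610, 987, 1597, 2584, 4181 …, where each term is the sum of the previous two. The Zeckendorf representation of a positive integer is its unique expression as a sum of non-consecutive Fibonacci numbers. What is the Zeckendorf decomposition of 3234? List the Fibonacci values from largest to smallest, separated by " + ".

2584 + 610 + 34 + 5 + 1

Greedily peel off the largest Fibonacci term at each step:
3234: greatest Fibonacci not exceeding it is 2584, leaving 650
650: greatest Fibonacci not exceeding it is 610, leaving 40
40: greatest Fibonacci not exceeding it is 34, leaving 6
6: greatest Fibonacci not exceeding it is 5, leaving 1
1: greatest Fibonacci not exceeding it is 1, leaving 0
So 3234 = 2584 + 610 + 34 + 5 + 1, with no two terms consecutive in the sequence.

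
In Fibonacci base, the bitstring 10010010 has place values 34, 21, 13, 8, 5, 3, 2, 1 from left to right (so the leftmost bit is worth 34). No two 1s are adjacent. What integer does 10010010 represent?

44

Summing the place values of the 1 bits: 34 + 8 + 2 = 44.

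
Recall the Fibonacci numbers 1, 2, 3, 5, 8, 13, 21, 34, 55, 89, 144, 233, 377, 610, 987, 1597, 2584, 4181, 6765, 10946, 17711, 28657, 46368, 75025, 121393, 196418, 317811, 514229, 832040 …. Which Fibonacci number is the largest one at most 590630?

514229

514229 ≤ 590630 < 832040, so the largest Fibonacci number not exceeding 590630 is 514229.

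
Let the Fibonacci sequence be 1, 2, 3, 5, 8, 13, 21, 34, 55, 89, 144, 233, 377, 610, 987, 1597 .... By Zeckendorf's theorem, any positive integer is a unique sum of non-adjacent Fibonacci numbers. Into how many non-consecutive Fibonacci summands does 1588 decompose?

7

Repeatedly subtract the largest Fibonacci number that fits:
987 ≤ 1588 < 1597, so take 987; remainder 601
377 ≤ 601 < 610, so take 377; remainder 224
144 ≤ 224 < 233, so take 144; remainder 80
55 ≤ 80 < 89, so take 55; remainder 25
21 ≤ 25 < 34, so take 21; remainder 4
3 ≤ 4 < 5, so take 3; remainder 1
1 ≤ 1 < 2, so take 1; remainder 0
1588 = 987 + 377 + 144 + 55 + 21 + 3 + 1, which has 7 terms.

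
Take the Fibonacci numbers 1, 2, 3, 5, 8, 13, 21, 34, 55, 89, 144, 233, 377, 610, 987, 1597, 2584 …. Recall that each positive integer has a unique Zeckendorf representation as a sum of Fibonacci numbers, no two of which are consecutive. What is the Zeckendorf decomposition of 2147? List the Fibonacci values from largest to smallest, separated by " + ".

2147: greatest Fibonacci not exceeding it is 1597, leaving 550
550: greatest Fibonacci not exceeding it is 377, leaving 173
173: greatest Fibonacci not exceeding it is 144, leaving 29
29: greatest Fibonacci not exceeding it is 21, leaving 8
8: greatest Fibonacci not exceeding it is 8, leaving 0
So 2147 = 1597 + 377 + 144 + 21 + 8, with no two terms consecutive in the sequence.

1597 + 377 + 144 + 21 + 8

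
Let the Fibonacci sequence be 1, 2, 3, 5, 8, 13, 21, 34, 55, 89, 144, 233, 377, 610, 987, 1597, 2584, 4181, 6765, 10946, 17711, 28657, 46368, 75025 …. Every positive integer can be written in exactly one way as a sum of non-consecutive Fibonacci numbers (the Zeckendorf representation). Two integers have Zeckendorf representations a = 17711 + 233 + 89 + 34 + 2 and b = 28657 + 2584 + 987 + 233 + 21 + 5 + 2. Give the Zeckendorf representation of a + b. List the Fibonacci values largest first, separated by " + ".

46368 + 4181 + 8 + 1

The two numbers are 18069 and 32489, so their sum is 50558.
subtract 46368 from 50558: 4190 remains
subtract 4181 from 4190: 9 remains
subtract 8 from 9: 1 remains
subtract 1 from 1: 0 remains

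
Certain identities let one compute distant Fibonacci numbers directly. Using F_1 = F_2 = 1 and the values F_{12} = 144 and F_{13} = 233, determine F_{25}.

75025

By F_{2k+1} = F_k² + F_{k+1}²: F_{25} = 144² + 233² = 20736 + 54289 = 75025.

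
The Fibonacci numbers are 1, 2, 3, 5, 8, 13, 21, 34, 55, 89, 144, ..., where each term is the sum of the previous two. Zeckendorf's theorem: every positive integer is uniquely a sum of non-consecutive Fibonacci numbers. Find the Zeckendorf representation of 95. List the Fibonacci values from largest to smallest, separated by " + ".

89 + 5 + 1

Repeatedly subtract the largest Fibonacci number that fits:
take 89 (≤ 95); 95 − 89 = 6
take 5 (≤ 6); 6 − 5 = 1
take 1 (≤ 1); 1 − 1 = 0
So 95 = 89 + 5 + 1, with no two terms consecutive in the sequence.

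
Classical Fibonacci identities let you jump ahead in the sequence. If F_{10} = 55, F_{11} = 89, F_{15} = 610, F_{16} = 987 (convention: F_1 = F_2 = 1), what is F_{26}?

121393

By the addition formula F_{m+n} = F_m F_{n+1} + F_{m−1} F_n with m=11, n=15: F_{26} = 89·987 + 55·610 = 87843 + 33550 = 121393.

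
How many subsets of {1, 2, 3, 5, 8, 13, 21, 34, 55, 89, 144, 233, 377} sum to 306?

Each representation comes from the Zeckendorf form by replacing some F_k with F_{k−1} + F_{k−2} where possible.
306 = 233+55+13+5 = 233+55+13+3+2 = 233+34+21+13+5 = 144+89+55+13+5 = … (8 more), for 12 in all.

12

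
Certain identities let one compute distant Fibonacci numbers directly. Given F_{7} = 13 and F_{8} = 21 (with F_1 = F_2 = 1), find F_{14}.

377

By the doubling identity F_{2k} = F_k(2F_{k+1} − F_k): F_{14} = 13·(2·21 − 13) = 13·29 = 377.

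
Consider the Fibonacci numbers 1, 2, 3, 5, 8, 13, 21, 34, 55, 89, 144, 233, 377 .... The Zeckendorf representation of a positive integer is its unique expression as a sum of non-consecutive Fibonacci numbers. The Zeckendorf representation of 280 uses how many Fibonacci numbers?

3

Repeatedly subtract the largest Fibonacci number that fits:
subtract 233 from 280: 47 remains
subtract 34 from 47: 13 remains
subtract 13 from 13: 0 remains
280 = 233 + 34 + 13, which has 3 terms.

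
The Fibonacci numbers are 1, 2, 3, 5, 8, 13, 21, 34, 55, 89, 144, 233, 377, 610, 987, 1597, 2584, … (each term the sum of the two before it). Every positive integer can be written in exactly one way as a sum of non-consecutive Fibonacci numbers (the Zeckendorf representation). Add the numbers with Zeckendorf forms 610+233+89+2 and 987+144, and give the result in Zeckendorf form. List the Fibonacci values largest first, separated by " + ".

The two numbers are 934 and 1131, so their sum is 2065.
2065: greatest Fibonacci not exceeding it is 1597, leaving 468
468: greatest Fibonacci not exceeding it is 377, leaving 91
91: greatest Fibonacci not exceeding it is 89, leaving 2
2: greatest Fibonacci not exceeding it is 2, leaving 0

1597 + 377 + 89 + 2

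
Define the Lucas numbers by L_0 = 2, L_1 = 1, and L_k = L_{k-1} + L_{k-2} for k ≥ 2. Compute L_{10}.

Iterating the recurrence up to L_{2} = 3 and L_{1} = 1:
L_{3} = L_{2} + L_{1} = 3 + 1 = 4
L_{4} = L_{3} + L_{2} = 4 + 3 = 7
L_{5} = L_{4} + L_{3} = 7 + 4 = 11
L_{6} = L_{5} + L_{4} = 11 + 7 = 18
L_{7} = L_{6} + L_{5} = 18 + 11 = 29
L_{8} = L_{7} + L_{6} = 29 + 18 = 47
L_{9} = L_{8} + L_{7} = 47 + 29 = 76
L_{10} = L_{9} + L_{8} = 76 + 47 = 123

123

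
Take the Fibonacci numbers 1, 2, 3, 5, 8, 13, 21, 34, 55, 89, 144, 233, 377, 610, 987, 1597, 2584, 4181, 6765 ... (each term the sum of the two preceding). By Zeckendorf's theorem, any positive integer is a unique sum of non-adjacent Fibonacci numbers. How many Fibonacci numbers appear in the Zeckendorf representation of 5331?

Greedily peel off the largest Fibonacci term at each step:
take 4181 (≤ 5331); 5331 − 4181 = 1150
take 987 (≤ 1150); 1150 − 987 = 163
take 144 (≤ 163); 163 − 144 = 19
take 13 (≤ 19); 19 − 13 = 6
take 5 (≤ 6); 6 − 5 = 1
take 1 (≤ 1); 1 − 1 = 0
5331 = 4181 + 987 + 144 + 13 + 5 + 1, which has 6 terms.

6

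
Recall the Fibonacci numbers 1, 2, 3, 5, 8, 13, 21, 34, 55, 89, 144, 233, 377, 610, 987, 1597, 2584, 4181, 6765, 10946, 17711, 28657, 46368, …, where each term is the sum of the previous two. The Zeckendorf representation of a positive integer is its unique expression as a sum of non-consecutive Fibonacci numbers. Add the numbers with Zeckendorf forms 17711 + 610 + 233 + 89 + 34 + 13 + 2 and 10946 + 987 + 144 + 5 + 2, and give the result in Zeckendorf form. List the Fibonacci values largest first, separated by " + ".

28657 + 1597 + 377 + 144 + 1

The two numbers are 18692 and 12084, so their sum is 30776.
30776: greatest Fibonacci not exceeding it is 28657, leaving 2119
2119: greatest Fibonacci not exceeding it is 1597, leaving 522
522: greatest Fibonacci not exceeding it is 377, leaving 145
145: greatest Fibonacci not exceeding it is 144, leaving 1
1: greatest Fibonacci not exceeding it is 1, leaving 0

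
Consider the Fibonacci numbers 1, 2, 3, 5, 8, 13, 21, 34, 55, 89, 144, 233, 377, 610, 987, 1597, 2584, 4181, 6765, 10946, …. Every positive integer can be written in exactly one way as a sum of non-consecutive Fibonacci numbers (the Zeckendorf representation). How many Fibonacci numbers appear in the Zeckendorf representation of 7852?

Greedy algorithm:
6765 ≤ 7852 < 10946, so take 6765; remainder 1087
987 ≤ 1087 < 1597, so take 987; remainder 100
89 ≤ 100 < 144, so take 89; remainder 11
8 ≤ 11 < 13, so take 8; remainder 3
3 ≤ 3 < 5, so take 3; remainder 0
7852 = 6765 + 987 + 89 + 8 + 3, which has 5 terms.

5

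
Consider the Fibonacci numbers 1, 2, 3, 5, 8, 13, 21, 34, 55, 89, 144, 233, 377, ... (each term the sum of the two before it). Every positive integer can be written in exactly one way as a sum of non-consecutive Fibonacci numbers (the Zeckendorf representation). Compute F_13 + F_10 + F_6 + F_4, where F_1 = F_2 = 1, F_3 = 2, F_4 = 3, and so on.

299

F_13 + F_10 + F_6 + F_4 = 233 + 55 + 8 + 3 = 299.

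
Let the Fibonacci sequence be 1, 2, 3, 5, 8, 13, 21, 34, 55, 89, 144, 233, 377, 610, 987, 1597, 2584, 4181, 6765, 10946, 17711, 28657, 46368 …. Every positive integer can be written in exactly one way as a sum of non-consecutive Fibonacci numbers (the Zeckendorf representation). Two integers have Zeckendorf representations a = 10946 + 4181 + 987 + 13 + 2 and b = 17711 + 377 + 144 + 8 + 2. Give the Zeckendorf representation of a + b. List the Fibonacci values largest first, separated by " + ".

The two numbers are 16129 and 18242, so their sum is 34371.
Greedily peel off the largest Fibonacci term at each step:
subtract 28657 from 34371: 5714 remains
subtract 4181 from 5714: 1533 remains
subtract 987 from 1533: 546 remains
subtract 377 from 546: 169 remains
subtract 144 from 169: 25 remains
subtract 21 from 25: 4 remains
subtract 3 from 4: 1 remains
subtract 1 from 1: 0 remains

28657 + 4181 + 987 + 377 + 144 + 21 + 3 + 1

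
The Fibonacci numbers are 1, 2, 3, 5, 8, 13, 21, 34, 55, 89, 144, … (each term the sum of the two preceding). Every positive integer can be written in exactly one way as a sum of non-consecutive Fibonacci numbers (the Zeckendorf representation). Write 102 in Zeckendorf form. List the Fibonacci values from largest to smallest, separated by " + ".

Repeatedly subtract the largest Fibonacci number that fits:
102: greatest Fibonacci not exceeding it is 89, leaving 13
13: greatest Fibonacci not exceeding it is 13, leaving 0
So 102 = 89 + 13, with no two terms consecutive in the sequence.

89 + 13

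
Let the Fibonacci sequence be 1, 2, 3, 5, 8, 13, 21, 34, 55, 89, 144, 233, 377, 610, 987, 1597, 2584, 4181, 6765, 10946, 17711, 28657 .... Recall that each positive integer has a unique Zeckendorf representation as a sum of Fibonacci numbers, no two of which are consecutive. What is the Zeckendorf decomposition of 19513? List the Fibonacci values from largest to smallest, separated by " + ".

Greedy algorithm:
19513: greatest Fibonacci not exceeding it is 17711, leaving 1802
1802: greatest Fibonacci not exceeding it is 1597, leaving 205
205: greatest Fibonacci not exceeding it is 144, leaving 61
61: greatest Fibonacci not exceeding it is 55, leaving 6
6: greatest Fibonacci not exceeding it is 5, leaving 1
1: greatest Fibonacci not exceeding it is 1, leaving 0
So 19513 = 17711 + 1597 + 144 + 55 + 5 + 1, with no two terms consecutive in the sequence.

17711 + 1597 + 144 + 55 + 5 + 1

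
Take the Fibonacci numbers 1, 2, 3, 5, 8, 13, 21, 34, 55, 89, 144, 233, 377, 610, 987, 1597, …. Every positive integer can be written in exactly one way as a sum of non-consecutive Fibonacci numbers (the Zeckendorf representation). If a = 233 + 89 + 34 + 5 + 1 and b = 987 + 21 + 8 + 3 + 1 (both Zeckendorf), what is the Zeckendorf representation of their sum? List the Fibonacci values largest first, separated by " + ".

The two numbers are 362 and 1020, so their sum is 1382.
Greedy algorithm:
take 987 (≤ 1382); 1382 − 987 = 395
take 377 (≤ 395); 395 − 377 = 18
take 13 (≤ 18); 18 − 13 = 5
take 5 (≤ 5); 5 − 5 = 0

987 + 377 + 13 + 5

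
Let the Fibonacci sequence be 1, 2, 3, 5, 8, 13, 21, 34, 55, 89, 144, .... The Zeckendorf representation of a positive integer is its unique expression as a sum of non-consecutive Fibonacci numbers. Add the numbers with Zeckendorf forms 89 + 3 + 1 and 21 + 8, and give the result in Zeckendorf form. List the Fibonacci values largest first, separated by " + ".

89 + 21 + 8 + 3 + 1

The two numbers are 93 and 29, so their sum is 122.
Repeatedly subtract the largest Fibonacci number that fits:
largest Fibonacci ≤ 122 is 89; 122 − 89 = 33
largest Fibonacci ≤ 33 is 21; 33 − 21 = 12
largest Fibonacci ≤ 12 is 8; 12 − 8 = 4
largest Fibonacci ≤ 4 is 3; 4 − 3 = 1
largest Fibonacci ≤ 1 is 1; 1 − 1 = 0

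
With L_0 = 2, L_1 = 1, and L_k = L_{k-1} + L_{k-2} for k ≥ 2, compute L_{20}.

Iterating the recurrence up to L_{16} = 2207 and L_{15} = 1364:
L_{17} = L_{16} + L_{15} = 2207 + 1364 = 3571
L_{18} = L_{17} + L_{16} = 3571 + 2207 = 5778
L_{19} = L_{18} + L_{17} = 5778 + 3571 = 9349
L_{20} = L_{19} + L_{18} = 9349 + 5778 = 15127

15127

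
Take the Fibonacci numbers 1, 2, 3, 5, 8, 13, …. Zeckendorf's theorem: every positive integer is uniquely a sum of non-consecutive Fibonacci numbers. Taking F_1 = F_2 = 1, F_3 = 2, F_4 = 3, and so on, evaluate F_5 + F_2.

F_5 + F_2 = 5 + 1 = 6.

6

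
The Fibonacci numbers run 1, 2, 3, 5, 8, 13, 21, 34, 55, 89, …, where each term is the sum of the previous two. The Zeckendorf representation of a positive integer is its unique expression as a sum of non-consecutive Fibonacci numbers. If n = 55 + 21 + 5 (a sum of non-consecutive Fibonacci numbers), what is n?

81

55 + 21 + 5 = 81.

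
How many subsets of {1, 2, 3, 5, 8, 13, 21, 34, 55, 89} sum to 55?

5

Each representation comes from the Zeckendorf form by replacing some F_k with F_{k−1} + F_{k−2} where possible.
55 = 55 = 34+21 = 34+13+8 = 34+13+5+3 = 34+13+5+2+1 — 5 representations.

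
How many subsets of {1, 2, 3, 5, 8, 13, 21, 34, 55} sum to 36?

Starting from the Zeckendorf form and repeatedly splitting a term F_k into F_{k−1} + F_{k−2} (when neither is already used) reaches every representation.
36 = 34+2 = 21+13+2 = 21+8+5+2 — 3 representations.

3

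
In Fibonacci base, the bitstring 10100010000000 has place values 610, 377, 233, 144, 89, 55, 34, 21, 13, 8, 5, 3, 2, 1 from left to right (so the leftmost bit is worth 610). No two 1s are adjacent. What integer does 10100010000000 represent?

Summing the place values of the 1 bits: 610 + 233 + 34 = 877.

877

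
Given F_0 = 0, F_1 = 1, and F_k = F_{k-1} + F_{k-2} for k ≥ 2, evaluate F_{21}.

10946

Iterating the recurrence up to F_{14} = 377 and F_{13} = 233:
F_{15} = F_{14} + F_{13} = 377 + 233 = 610
F_{16} = F_{15} + F_{14} = 610 + 377 = 987
F_{17} = F_{16} + F_{15} = 987 + 610 = 1597
F_{18} = F_{17} + F_{16} = 1597 + 987 = 2584
F_{19} = F_{18} + F_{17} = 2584 + 1597 = 4181
F_{20} = F_{19} + F_{18} = 4181 + 2584 = 6765
F_{21} = F_{20} + F_{19} = 6765 + 4181 = 10946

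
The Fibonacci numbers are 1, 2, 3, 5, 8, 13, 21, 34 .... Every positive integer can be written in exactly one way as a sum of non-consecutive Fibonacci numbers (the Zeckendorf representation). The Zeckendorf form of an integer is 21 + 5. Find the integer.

21 + 5 = 26.

26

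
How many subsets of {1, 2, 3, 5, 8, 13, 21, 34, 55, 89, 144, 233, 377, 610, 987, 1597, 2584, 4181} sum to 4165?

Each representation comes from the Zeckendorf form by replacing some F_k with F_{k−1} + F_{k−2} where possible.
4165 = 2584+987+377+144+55+13+5 = 2584+987+377+144+55+13+3+2 = 2584+987+377+144+34+21+13+5 = 2584+987+377+144+55+8+5+3+2 = 2584+987+377+144+34+21+13+3+2 = … (13 more), for 18 in all.

18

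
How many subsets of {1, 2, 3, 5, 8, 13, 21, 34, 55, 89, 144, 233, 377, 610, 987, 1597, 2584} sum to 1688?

Starting from the Zeckendorf form and repeatedly splitting a term F_k into F_{k−1} + F_{k−2} (when neither is already used) reaches every representation.
1688 = 1597+89+2 = 1597+55+34+2 = 987+610+89+2 = … (12 more), for 15 in all.

15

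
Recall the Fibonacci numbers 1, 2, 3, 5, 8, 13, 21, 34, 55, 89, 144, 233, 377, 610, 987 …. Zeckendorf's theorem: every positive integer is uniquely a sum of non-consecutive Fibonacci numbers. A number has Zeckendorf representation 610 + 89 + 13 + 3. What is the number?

610 + 89 + 13 + 3 = 715.

715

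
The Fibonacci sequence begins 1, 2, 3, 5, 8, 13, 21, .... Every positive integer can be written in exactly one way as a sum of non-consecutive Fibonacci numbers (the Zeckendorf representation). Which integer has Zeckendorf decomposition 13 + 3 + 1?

17

13 + 3 + 1 = 17.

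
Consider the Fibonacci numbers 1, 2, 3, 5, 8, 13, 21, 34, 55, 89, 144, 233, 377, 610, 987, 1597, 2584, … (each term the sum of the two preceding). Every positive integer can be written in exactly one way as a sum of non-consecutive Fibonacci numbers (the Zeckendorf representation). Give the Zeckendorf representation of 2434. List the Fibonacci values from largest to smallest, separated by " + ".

1597 + 610 + 144 + 55 + 21 + 5 + 2

1597 ≤ 2434 < 2584, so take 1597; remainder 837
610 ≤ 837 < 987, so take 610; remainder 227
144 ≤ 227 < 233, so take 144; remainder 83
55 ≤ 83 < 89, so take 55; remainder 28
21 ≤ 28 < 34, so take 21; remainder 7
5 ≤ 7 < 8, so take 5; remainder 2
2 ≤ 2 < 3, so take 2; remainder 0
So 2434 = 1597 + 610 + 144 + 55 + 21 + 5 + 2, with no two terms consecutive in the sequence.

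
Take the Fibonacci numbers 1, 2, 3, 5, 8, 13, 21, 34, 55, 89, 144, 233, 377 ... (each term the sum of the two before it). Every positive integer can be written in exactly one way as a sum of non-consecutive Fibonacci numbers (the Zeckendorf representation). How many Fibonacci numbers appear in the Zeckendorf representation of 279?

5

279: greatest Fibonacci not exceeding it is 233, leaving 46
46: greatest Fibonacci not exceeding it is 34, leaving 12
12: greatest Fibonacci not exceeding it is 8, leaving 4
4: greatest Fibonacci not exceeding it is 3, leaving 1
1: greatest Fibonacci not exceeding it is 1, leaving 0
279 = 233 + 34 + 8 + 3 + 1, which has 5 terms.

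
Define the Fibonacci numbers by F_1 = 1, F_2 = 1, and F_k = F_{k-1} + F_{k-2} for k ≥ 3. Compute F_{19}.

Iterating the recurrence up to F_{12} = 144 and F_{11} = 89:
F_{13} = F_{12} + F_{11} = 144 + 89 = 233
F_{14} = F_{13} + F_{12} = 233 + 144 = 377
F_{15} = F_{14} + F_{13} = 377 + 233 = 610
F_{16} = F_{15} + F_{14} = 610 + 377 = 987
F_{17} = F_{16} + F_{15} = 987 + 610 = 1597
F_{18} = F_{17} + F_{16} = 1597 + 987 = 2584
F_{19} = F_{18} + F_{17} = 2584 + 1597 = 4181

4181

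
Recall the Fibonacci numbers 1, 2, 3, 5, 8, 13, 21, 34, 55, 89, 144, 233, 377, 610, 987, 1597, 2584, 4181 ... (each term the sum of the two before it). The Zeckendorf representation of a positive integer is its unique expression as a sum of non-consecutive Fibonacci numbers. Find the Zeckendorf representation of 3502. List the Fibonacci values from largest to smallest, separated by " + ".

2584 + 610 + 233 + 55 + 13 + 5 + 2

3502 − 2584 = 918
918 − 610 = 308
308 − 233 = 75
75 − 55 = 20
20 − 13 = 7
7 − 5 = 2
2 − 2 = 0
So 3502 = 2584 + 610 + 233 + 55 + 13 + 5 + 2, with no two terms consecutive in the sequence.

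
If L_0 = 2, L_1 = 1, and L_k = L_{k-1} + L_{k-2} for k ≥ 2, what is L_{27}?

439204

Iterating the recurrence up to L_{21} = 24476 and L_{20} = 15127:
L_{22} = L_{21} + L_{20} = 24476 + 15127 = 39603
L_{23} = L_{22} + L_{21} = 39603 + 24476 = 64079
L_{24} = L_{23} + L_{22} = 64079 + 39603 = 103682
L_{25} = L_{24} + L_{23} = 103682 + 64079 = 167761
L_{26} = L_{25} + L_{24} = 167761 + 103682 = 271443
L_{27} = L_{26} + L_{25} = 271443 + 167761 = 439204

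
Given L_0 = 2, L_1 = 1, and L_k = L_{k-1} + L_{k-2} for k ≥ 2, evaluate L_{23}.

Iterating the recurrence up to L_{19} = 9349 and L_{18} = 5778:
L_{20} = L_{19} + L_{18} = 9349 + 5778 = 15127
L_{21} = L_{20} + L_{19} = 15127 + 9349 = 24476
L_{22} = L_{21} + L_{20} = 24476 + 15127 = 39603
L_{23} = L_{22} + L_{21} = 39603 + 24476 = 64079

64079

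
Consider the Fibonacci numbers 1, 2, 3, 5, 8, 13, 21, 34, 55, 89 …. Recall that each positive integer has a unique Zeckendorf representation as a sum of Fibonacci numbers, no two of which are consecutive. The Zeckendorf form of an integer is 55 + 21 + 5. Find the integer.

81

55 + 21 + 5 = 81.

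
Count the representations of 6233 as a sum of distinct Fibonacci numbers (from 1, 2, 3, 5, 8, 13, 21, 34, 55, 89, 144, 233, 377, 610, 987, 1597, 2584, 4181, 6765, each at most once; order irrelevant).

6233 = 4181+1597+377+55+21+2 = 4181+1597+377+55+13+8+2 = 4181+1597+233+144+55+21+2 = … (33 more), for 36 in all.

36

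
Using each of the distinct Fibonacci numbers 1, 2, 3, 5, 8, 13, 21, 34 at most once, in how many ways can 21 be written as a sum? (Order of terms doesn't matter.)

Starting from the Zeckendorf form and repeatedly splitting a term F_k into F_{k−1} + F_{k−2} (when neither is already used) reaches every representation.
21 = 21 = 13+8 = 13+5+3 = 13+5+2+1 — 4 representations.

4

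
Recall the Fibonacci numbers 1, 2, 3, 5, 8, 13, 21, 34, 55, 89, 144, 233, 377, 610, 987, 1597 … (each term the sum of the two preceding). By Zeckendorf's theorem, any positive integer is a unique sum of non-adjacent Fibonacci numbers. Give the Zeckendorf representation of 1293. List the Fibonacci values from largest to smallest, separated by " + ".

987 + 233 + 55 + 13 + 5

1293: greatest Fibonacci not exceeding it is 987, leaving 306
306: greatest Fibonacci not exceeding it is 233, leaving 73
73: greatest Fibonacci not exceeding it is 55, leaving 18
18: greatest Fibonacci not exceeding it is 13, leaving 5
5: greatest Fibonacci not exceeding it is 5, leaving 0
So 1293 = 987 + 233 + 55 + 13 + 5, with no two terms consecutive in the sequence.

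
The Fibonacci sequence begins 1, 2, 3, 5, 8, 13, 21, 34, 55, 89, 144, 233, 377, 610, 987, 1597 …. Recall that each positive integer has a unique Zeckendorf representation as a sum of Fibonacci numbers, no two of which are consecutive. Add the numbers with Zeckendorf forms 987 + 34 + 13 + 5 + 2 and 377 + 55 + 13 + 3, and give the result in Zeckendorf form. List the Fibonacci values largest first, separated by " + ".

The two numbers are 1041 and 448, so their sum is 1489.
Repeatedly subtract the largest Fibonacci number that fits:
subtract 987 from 1489: 502 remains
subtract 377 from 502: 125 remains
subtract 89 from 125: 36 remains
subtract 34 from 36: 2 remains
subtract 2 from 2: 0 remains

987 + 377 + 89 + 34 + 2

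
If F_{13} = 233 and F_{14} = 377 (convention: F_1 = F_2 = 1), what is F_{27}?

196418

By F_{2k+1} = F_k² + F_{k+1}²: F_{27} = 233² + 377² = 54289 + 142129 = 196418.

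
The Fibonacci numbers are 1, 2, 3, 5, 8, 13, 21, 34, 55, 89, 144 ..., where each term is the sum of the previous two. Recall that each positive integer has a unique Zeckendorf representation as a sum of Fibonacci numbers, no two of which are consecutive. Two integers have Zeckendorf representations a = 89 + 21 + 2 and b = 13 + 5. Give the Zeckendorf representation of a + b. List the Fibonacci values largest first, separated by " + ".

89 + 34 + 5 + 2

The two numbers are 112 and 18, so their sum is 130.
Repeatedly subtract the largest Fibonacci number that fits:
take 89 (≤ 130); 130 − 89 = 41
take 34 (≤ 41); 41 − 34 = 7
take 5 (≤ 7); 7 − 5 = 2
take 2 (≤ 2); 2 − 2 = 0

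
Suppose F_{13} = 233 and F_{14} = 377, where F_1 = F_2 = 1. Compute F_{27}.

By F_{2k+1} = F_k² + F_{k+1}²: F_{27} = 233² + 377² = 54289 + 142129 = 196418.

196418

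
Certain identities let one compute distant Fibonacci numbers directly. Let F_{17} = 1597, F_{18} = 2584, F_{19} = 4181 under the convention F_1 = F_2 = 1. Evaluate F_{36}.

14930352

By the addition formula F_{m+n} = F_m F_{n+1} + F_{m−1} F_n with m=18, n=18: F_{36} = 2584·4181 + 1597·2584 = 10803704 + 4126648 = 14930352.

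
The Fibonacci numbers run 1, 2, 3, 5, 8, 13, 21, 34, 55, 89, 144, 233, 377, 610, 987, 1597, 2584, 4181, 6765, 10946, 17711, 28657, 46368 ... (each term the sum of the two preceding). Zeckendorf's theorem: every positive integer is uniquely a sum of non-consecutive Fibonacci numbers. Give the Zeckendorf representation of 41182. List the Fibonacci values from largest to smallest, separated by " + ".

28657 + 10946 + 987 + 377 + 144 + 55 + 13 + 3

41182 − 28657 = 12525
12525 − 10946 = 1579
1579 − 987 = 592
592 − 377 = 215
215 − 144 = 71
71 − 55 = 16
16 − 13 = 3
3 − 3 = 0
So 41182 = 28657 + 10946 + 987 + 377 + 144 + 55 + 13 + 3, with no two terms consecutive in the sequence.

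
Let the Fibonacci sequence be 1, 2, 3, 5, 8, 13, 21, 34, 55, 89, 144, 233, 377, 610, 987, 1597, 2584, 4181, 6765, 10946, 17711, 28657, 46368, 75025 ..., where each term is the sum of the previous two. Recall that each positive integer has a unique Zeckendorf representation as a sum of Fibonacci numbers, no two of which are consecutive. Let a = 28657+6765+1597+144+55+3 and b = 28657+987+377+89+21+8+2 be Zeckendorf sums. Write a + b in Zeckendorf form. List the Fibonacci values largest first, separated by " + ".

The two numbers are 37221 and 30141, so their sum is 67362.
67362 − 46368 = 20994
20994 − 17711 = 3283
3283 − 2584 = 699
699 − 610 = 89
89 − 89 = 0

46368 + 17711 + 2584 + 610 + 89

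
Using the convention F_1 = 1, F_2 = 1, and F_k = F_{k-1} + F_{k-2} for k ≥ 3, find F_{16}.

987

Iterating the recurrence up to F_{11} = 89 and F_{10} = 55:
F_{12} = F_{11} + F_{10} = 89 + 55 = 144
F_{13} = F_{12} + F_{11} = 144 + 89 = 233
F_{14} = F_{13} + F_{12} = 233 + 144 = 377
F_{15} = F_{14} + F_{13} = 377 + 233 = 610
F_{16} = F_{15} + F_{14} = 610 + 377 = 987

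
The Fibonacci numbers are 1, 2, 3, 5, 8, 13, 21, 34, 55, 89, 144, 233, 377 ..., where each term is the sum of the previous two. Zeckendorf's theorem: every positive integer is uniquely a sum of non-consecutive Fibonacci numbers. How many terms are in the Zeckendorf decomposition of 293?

subtract 233 from 293: 60 remains
subtract 55 from 60: 5 remains
subtract 5 from 5: 0 remains
293 = 233 + 55 + 5, which has 3 terms.

3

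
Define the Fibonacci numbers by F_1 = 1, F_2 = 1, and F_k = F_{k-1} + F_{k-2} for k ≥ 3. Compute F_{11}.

Iterating the recurrence up to F_{4} = 3 and F_{3} = 2:
F_{5} = F_{4} + F_{3} = 3 + 2 = 5
F_{6} = F_{5} + F_{4} = 5 + 3 = 8
F_{7} = F_{6} + F_{5} = 8 + 5 = 13
F_{8} = F_{7} + F_{6} = 13 + 8 = 21
F_{9} = F_{8} + F_{7} = 21 + 13 = 34
F_{10} = F_{9} + F_{8} = 34 + 21 = 55
F_{11} = F_{10} + F_{9} = 55 + 34 = 89

89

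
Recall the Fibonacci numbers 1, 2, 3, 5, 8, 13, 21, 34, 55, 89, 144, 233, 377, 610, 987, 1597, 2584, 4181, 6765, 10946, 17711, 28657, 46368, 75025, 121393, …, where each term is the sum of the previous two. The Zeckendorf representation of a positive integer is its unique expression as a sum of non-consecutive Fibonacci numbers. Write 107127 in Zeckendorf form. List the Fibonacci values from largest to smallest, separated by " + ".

Greedily peel off the largest Fibonacci term at each step:
107127: greatest Fibonacci not exceeding it is 75025, leaving 32102
32102: greatest Fibonacci not exceeding it is 28657, leaving 3445
3445: greatest Fibonacci not exceeding it is 2584, leaving 861
861: greatest Fibonacci not exceeding it is 610, leaving 251
251: greatest Fibonacci not exceeding it is 233, leaving 18
18: greatest Fibonacci not exceeding it is 13, leaving 5
5: greatest Fibonacci not exceeding it is 5, leaving 0
So 107127 = 75025 + 28657 + 2584 + 610 + 233 + 13 + 5, with no two terms consecutive in the sequence.

75025 + 28657 + 2584 + 610 + 233 + 13 + 5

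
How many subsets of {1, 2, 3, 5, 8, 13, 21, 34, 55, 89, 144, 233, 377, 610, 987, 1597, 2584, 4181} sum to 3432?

3432 = 2584+610+233+5 = 2584+610+233+3+2 = 2584+610+144+89+5 = 2584+610+144+89+3+2 = … (28 more), for 32 in all.

32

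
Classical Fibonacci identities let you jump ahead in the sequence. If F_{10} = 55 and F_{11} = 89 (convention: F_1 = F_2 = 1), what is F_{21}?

10946

By F_{2k+1} = F_k² + F_{k+1}²: F_{21} = 55² + 89² = 3025 + 7921 = 10946.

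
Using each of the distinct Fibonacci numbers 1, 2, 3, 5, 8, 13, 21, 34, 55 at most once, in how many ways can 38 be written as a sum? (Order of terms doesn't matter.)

3

Starting from the Zeckendorf form and repeatedly splitting a term F_k into F_{k−1} + F_{k−2} (when neither is already used) reaches every representation.
38 = 34+3+1 = 21+13+3+1 = 21+8+5+3+1 — 3 representations.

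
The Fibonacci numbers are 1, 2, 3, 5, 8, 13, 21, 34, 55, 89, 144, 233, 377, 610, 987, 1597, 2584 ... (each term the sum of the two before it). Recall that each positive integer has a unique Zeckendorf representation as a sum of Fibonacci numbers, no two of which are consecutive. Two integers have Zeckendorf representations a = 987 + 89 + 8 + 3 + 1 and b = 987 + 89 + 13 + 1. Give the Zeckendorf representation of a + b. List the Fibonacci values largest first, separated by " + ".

1597 + 377 + 144 + 55 + 5

The two numbers are 1088 and 1090, so their sum is 2178.
Greedy algorithm:
1597 ≤ 2178 < 2584, so take 1597; remainder 581
377 ≤ 581 < 610, so take 377; remainder 204
144 ≤ 204 < 233, so take 144; remainder 60
55 ≤ 60 < 89, so take 55; remainder 5
5 ≤ 5 < 8, so take 5; remainder 0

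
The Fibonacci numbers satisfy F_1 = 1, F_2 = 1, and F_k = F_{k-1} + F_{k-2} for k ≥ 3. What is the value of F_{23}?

Iterating the recurrence up to F_{16} = 987 and F_{15} = 610:
F_{17} = F_{16} + F_{15} = 987 + 610 = 1597
F_{18} = F_{17} + F_{16} = 1597 + 987 = 2584
F_{19} = F_{18} + F_{17} = 2584 + 1597 = 4181
F_{20} = F_{19} + F_{18} = 4181 + 2584 = 6765
F_{21} = F_{20} + F_{19} = 6765 + 4181 = 10946
F_{22} = F_{21} + F_{20} = 10946 + 6765 = 17711
F_{23} = F_{22} + F_{21} = 17711 + 10946 = 28657

28657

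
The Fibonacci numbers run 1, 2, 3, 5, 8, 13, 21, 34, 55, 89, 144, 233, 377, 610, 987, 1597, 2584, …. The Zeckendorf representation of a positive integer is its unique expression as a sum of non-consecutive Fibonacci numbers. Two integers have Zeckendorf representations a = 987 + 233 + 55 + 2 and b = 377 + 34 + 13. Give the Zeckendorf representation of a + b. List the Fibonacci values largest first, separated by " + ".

The two numbers are 1277 and 424, so their sum is 1701.
take 1597 (≤ 1701); 1701 − 1597 = 104
take 89 (≤ 104); 104 − 89 = 15
take 13 (≤ 15); 15 − 13 = 2
take 2 (≤ 2); 2 − 2 = 0

1597 + 89 + 13 + 2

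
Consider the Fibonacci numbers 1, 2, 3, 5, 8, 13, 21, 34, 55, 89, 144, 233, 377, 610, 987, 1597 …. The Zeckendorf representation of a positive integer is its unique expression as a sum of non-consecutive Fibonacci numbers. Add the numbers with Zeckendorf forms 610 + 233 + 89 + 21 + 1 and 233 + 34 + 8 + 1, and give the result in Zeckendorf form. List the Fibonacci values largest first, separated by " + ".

The two numbers are 954 and 276, so their sum is 1230.
Repeatedly subtract the largest Fibonacci number that fits:
subtract 987 from 1230: 243 remains
subtract 233 from 243: 10 remains
subtract 8 from 10: 2 remains
subtract 2 from 2: 0 remains

987 + 233 + 8 + 2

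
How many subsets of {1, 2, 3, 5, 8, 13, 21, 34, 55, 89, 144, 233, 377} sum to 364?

12

364 = 233+89+34+8 = 233+89+34+5+3 = 233+89+21+13+8 = 233+89+34+5+2+1 = 233+89+21+13+5+3 = … (7 more), for 12 in all.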